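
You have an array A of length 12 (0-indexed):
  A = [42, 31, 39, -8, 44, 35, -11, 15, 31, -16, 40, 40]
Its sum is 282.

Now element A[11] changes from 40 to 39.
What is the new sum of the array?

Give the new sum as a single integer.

Old value at index 11: 40
New value at index 11: 39
Delta = 39 - 40 = -1
New sum = old_sum + delta = 282 + (-1) = 281

Answer: 281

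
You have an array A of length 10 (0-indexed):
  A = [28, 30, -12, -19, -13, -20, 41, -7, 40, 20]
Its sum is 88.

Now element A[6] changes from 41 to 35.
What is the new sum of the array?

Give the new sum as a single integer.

Old value at index 6: 41
New value at index 6: 35
Delta = 35 - 41 = -6
New sum = old_sum + delta = 88 + (-6) = 82

Answer: 82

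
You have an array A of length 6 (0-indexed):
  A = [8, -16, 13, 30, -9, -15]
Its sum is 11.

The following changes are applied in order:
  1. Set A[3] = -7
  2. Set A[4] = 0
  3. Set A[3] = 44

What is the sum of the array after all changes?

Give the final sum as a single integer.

Initial sum: 11
Change 1: A[3] 30 -> -7, delta = -37, sum = -26
Change 2: A[4] -9 -> 0, delta = 9, sum = -17
Change 3: A[3] -7 -> 44, delta = 51, sum = 34

Answer: 34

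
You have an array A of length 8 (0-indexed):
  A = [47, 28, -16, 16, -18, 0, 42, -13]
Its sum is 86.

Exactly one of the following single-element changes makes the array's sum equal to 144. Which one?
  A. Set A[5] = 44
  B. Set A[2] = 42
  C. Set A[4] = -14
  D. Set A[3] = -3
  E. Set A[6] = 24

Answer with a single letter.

Option A: A[5] 0->44, delta=44, new_sum=86+(44)=130
Option B: A[2] -16->42, delta=58, new_sum=86+(58)=144 <-- matches target
Option C: A[4] -18->-14, delta=4, new_sum=86+(4)=90
Option D: A[3] 16->-3, delta=-19, new_sum=86+(-19)=67
Option E: A[6] 42->24, delta=-18, new_sum=86+(-18)=68

Answer: B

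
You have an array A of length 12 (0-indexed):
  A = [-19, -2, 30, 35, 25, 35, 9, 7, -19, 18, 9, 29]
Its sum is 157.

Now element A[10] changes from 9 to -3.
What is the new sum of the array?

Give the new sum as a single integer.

Old value at index 10: 9
New value at index 10: -3
Delta = -3 - 9 = -12
New sum = old_sum + delta = 157 + (-12) = 145

Answer: 145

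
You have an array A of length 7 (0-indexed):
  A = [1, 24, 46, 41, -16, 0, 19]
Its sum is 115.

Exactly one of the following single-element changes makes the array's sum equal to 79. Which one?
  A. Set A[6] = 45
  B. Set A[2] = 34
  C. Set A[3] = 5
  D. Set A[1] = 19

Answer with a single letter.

Answer: C

Derivation:
Option A: A[6] 19->45, delta=26, new_sum=115+(26)=141
Option B: A[2] 46->34, delta=-12, new_sum=115+(-12)=103
Option C: A[3] 41->5, delta=-36, new_sum=115+(-36)=79 <-- matches target
Option D: A[1] 24->19, delta=-5, new_sum=115+(-5)=110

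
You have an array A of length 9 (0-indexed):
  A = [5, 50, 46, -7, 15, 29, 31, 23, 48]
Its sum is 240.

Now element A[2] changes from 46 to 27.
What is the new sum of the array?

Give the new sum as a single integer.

Answer: 221

Derivation:
Old value at index 2: 46
New value at index 2: 27
Delta = 27 - 46 = -19
New sum = old_sum + delta = 240 + (-19) = 221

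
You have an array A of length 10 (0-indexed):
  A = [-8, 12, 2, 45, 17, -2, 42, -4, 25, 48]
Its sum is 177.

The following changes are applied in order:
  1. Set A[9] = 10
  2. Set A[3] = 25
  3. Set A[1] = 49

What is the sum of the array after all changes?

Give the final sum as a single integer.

Answer: 156

Derivation:
Initial sum: 177
Change 1: A[9] 48 -> 10, delta = -38, sum = 139
Change 2: A[3] 45 -> 25, delta = -20, sum = 119
Change 3: A[1] 12 -> 49, delta = 37, sum = 156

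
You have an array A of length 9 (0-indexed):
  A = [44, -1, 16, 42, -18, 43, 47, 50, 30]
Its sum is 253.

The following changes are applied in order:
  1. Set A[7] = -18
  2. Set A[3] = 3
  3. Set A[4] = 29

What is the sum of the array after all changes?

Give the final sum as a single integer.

Initial sum: 253
Change 1: A[7] 50 -> -18, delta = -68, sum = 185
Change 2: A[3] 42 -> 3, delta = -39, sum = 146
Change 3: A[4] -18 -> 29, delta = 47, sum = 193

Answer: 193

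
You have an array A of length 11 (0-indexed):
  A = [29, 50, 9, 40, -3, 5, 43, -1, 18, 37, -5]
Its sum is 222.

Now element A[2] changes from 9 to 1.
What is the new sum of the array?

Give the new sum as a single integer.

Old value at index 2: 9
New value at index 2: 1
Delta = 1 - 9 = -8
New sum = old_sum + delta = 222 + (-8) = 214

Answer: 214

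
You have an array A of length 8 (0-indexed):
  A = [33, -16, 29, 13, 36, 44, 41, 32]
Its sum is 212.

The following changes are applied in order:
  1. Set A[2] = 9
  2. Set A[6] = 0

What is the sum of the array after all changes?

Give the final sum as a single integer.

Initial sum: 212
Change 1: A[2] 29 -> 9, delta = -20, sum = 192
Change 2: A[6] 41 -> 0, delta = -41, sum = 151

Answer: 151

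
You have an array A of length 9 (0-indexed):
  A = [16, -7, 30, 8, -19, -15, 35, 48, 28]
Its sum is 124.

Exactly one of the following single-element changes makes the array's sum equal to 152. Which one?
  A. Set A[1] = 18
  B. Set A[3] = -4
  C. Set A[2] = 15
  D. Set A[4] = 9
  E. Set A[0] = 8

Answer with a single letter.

Option A: A[1] -7->18, delta=25, new_sum=124+(25)=149
Option B: A[3] 8->-4, delta=-12, new_sum=124+(-12)=112
Option C: A[2] 30->15, delta=-15, new_sum=124+(-15)=109
Option D: A[4] -19->9, delta=28, new_sum=124+(28)=152 <-- matches target
Option E: A[0] 16->8, delta=-8, new_sum=124+(-8)=116

Answer: D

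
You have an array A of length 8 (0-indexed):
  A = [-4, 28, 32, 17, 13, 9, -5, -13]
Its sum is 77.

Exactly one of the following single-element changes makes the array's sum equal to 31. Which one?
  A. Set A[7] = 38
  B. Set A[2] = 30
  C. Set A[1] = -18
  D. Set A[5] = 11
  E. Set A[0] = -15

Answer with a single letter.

Option A: A[7] -13->38, delta=51, new_sum=77+(51)=128
Option B: A[2] 32->30, delta=-2, new_sum=77+(-2)=75
Option C: A[1] 28->-18, delta=-46, new_sum=77+(-46)=31 <-- matches target
Option D: A[5] 9->11, delta=2, new_sum=77+(2)=79
Option E: A[0] -4->-15, delta=-11, new_sum=77+(-11)=66

Answer: C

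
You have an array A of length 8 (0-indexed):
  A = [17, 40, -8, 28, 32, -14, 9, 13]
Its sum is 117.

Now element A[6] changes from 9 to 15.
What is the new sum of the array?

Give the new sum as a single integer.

Answer: 123

Derivation:
Old value at index 6: 9
New value at index 6: 15
Delta = 15 - 9 = 6
New sum = old_sum + delta = 117 + (6) = 123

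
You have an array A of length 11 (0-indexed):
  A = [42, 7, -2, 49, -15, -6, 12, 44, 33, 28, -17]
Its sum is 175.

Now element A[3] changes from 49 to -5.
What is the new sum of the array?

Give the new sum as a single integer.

Old value at index 3: 49
New value at index 3: -5
Delta = -5 - 49 = -54
New sum = old_sum + delta = 175 + (-54) = 121

Answer: 121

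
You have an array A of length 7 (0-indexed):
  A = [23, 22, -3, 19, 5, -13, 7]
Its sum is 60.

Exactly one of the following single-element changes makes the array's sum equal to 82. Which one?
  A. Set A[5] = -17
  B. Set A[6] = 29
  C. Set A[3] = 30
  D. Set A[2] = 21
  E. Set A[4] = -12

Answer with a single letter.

Option A: A[5] -13->-17, delta=-4, new_sum=60+(-4)=56
Option B: A[6] 7->29, delta=22, new_sum=60+(22)=82 <-- matches target
Option C: A[3] 19->30, delta=11, new_sum=60+(11)=71
Option D: A[2] -3->21, delta=24, new_sum=60+(24)=84
Option E: A[4] 5->-12, delta=-17, new_sum=60+(-17)=43

Answer: B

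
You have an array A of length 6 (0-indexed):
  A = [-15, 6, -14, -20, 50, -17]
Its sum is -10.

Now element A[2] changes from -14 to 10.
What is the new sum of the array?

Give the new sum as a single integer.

Answer: 14

Derivation:
Old value at index 2: -14
New value at index 2: 10
Delta = 10 - -14 = 24
New sum = old_sum + delta = -10 + (24) = 14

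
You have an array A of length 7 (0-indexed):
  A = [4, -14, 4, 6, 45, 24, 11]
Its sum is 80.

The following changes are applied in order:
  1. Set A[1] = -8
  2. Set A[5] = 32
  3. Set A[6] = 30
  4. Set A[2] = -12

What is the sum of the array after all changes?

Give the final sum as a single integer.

Initial sum: 80
Change 1: A[1] -14 -> -8, delta = 6, sum = 86
Change 2: A[5] 24 -> 32, delta = 8, sum = 94
Change 3: A[6] 11 -> 30, delta = 19, sum = 113
Change 4: A[2] 4 -> -12, delta = -16, sum = 97

Answer: 97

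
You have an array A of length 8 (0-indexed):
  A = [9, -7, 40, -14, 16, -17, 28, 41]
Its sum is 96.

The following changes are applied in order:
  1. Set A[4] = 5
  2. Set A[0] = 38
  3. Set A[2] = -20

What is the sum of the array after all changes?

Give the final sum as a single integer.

Initial sum: 96
Change 1: A[4] 16 -> 5, delta = -11, sum = 85
Change 2: A[0] 9 -> 38, delta = 29, sum = 114
Change 3: A[2] 40 -> -20, delta = -60, sum = 54

Answer: 54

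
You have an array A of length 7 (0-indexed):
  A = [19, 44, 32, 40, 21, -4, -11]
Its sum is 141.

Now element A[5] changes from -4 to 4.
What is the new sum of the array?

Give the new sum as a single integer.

Old value at index 5: -4
New value at index 5: 4
Delta = 4 - -4 = 8
New sum = old_sum + delta = 141 + (8) = 149

Answer: 149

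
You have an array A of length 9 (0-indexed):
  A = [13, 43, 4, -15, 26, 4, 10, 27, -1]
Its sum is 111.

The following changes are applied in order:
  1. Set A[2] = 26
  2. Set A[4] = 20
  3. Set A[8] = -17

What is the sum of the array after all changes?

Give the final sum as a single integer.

Answer: 111

Derivation:
Initial sum: 111
Change 1: A[2] 4 -> 26, delta = 22, sum = 133
Change 2: A[4] 26 -> 20, delta = -6, sum = 127
Change 3: A[8] -1 -> -17, delta = -16, sum = 111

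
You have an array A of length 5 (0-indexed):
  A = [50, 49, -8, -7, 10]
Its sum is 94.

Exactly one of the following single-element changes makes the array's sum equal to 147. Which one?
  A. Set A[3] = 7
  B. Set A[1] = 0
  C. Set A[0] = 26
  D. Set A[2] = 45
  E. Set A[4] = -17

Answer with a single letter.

Option A: A[3] -7->7, delta=14, new_sum=94+(14)=108
Option B: A[1] 49->0, delta=-49, new_sum=94+(-49)=45
Option C: A[0] 50->26, delta=-24, new_sum=94+(-24)=70
Option D: A[2] -8->45, delta=53, new_sum=94+(53)=147 <-- matches target
Option E: A[4] 10->-17, delta=-27, new_sum=94+(-27)=67

Answer: D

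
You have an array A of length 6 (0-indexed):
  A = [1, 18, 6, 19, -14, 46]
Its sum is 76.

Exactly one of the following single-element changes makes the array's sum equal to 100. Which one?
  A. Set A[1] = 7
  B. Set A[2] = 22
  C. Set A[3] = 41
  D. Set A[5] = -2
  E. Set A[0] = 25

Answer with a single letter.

Answer: E

Derivation:
Option A: A[1] 18->7, delta=-11, new_sum=76+(-11)=65
Option B: A[2] 6->22, delta=16, new_sum=76+(16)=92
Option C: A[3] 19->41, delta=22, new_sum=76+(22)=98
Option D: A[5] 46->-2, delta=-48, new_sum=76+(-48)=28
Option E: A[0] 1->25, delta=24, new_sum=76+(24)=100 <-- matches target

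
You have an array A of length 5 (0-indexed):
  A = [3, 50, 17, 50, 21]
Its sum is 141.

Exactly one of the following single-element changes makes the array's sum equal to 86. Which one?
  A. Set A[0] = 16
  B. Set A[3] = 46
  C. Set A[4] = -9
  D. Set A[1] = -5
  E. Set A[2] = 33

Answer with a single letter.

Answer: D

Derivation:
Option A: A[0] 3->16, delta=13, new_sum=141+(13)=154
Option B: A[3] 50->46, delta=-4, new_sum=141+(-4)=137
Option C: A[4] 21->-9, delta=-30, new_sum=141+(-30)=111
Option D: A[1] 50->-5, delta=-55, new_sum=141+(-55)=86 <-- matches target
Option E: A[2] 17->33, delta=16, new_sum=141+(16)=157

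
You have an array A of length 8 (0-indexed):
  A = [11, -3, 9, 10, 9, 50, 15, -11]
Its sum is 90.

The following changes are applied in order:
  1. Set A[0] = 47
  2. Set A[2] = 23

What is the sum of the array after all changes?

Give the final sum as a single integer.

Initial sum: 90
Change 1: A[0] 11 -> 47, delta = 36, sum = 126
Change 2: A[2] 9 -> 23, delta = 14, sum = 140

Answer: 140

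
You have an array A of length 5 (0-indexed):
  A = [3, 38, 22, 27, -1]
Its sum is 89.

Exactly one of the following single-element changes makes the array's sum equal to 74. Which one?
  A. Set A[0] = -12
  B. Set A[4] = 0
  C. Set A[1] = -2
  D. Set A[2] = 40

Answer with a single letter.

Option A: A[0] 3->-12, delta=-15, new_sum=89+(-15)=74 <-- matches target
Option B: A[4] -1->0, delta=1, new_sum=89+(1)=90
Option C: A[1] 38->-2, delta=-40, new_sum=89+(-40)=49
Option D: A[2] 22->40, delta=18, new_sum=89+(18)=107

Answer: A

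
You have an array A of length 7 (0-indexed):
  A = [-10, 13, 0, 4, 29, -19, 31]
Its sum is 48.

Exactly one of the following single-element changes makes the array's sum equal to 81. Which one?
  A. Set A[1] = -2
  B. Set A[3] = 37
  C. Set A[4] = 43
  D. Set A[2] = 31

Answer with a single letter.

Option A: A[1] 13->-2, delta=-15, new_sum=48+(-15)=33
Option B: A[3] 4->37, delta=33, new_sum=48+(33)=81 <-- matches target
Option C: A[4] 29->43, delta=14, new_sum=48+(14)=62
Option D: A[2] 0->31, delta=31, new_sum=48+(31)=79

Answer: B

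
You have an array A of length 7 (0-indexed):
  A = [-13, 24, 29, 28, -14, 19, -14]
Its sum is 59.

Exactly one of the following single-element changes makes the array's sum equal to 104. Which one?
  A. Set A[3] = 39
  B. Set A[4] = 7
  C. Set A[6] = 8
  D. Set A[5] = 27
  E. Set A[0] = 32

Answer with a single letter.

Option A: A[3] 28->39, delta=11, new_sum=59+(11)=70
Option B: A[4] -14->7, delta=21, new_sum=59+(21)=80
Option C: A[6] -14->8, delta=22, new_sum=59+(22)=81
Option D: A[5] 19->27, delta=8, new_sum=59+(8)=67
Option E: A[0] -13->32, delta=45, new_sum=59+(45)=104 <-- matches target

Answer: E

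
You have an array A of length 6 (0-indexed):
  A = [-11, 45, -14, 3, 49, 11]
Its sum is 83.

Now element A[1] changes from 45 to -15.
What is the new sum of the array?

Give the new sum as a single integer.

Answer: 23

Derivation:
Old value at index 1: 45
New value at index 1: -15
Delta = -15 - 45 = -60
New sum = old_sum + delta = 83 + (-60) = 23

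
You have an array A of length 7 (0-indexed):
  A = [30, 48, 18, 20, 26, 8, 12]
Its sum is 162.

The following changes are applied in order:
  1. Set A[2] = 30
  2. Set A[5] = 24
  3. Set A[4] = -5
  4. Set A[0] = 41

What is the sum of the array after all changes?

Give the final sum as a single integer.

Initial sum: 162
Change 1: A[2] 18 -> 30, delta = 12, sum = 174
Change 2: A[5] 8 -> 24, delta = 16, sum = 190
Change 3: A[4] 26 -> -5, delta = -31, sum = 159
Change 4: A[0] 30 -> 41, delta = 11, sum = 170

Answer: 170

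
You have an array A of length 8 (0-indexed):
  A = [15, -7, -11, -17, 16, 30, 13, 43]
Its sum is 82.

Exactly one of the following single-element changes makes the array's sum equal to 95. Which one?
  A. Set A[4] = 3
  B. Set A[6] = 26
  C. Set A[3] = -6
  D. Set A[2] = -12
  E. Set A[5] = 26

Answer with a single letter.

Option A: A[4] 16->3, delta=-13, new_sum=82+(-13)=69
Option B: A[6] 13->26, delta=13, new_sum=82+(13)=95 <-- matches target
Option C: A[3] -17->-6, delta=11, new_sum=82+(11)=93
Option D: A[2] -11->-12, delta=-1, new_sum=82+(-1)=81
Option E: A[5] 30->26, delta=-4, new_sum=82+(-4)=78

Answer: B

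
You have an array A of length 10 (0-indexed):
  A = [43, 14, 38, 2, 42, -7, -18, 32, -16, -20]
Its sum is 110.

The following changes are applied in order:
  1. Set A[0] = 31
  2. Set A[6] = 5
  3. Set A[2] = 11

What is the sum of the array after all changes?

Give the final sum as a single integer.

Initial sum: 110
Change 1: A[0] 43 -> 31, delta = -12, sum = 98
Change 2: A[6] -18 -> 5, delta = 23, sum = 121
Change 3: A[2] 38 -> 11, delta = -27, sum = 94

Answer: 94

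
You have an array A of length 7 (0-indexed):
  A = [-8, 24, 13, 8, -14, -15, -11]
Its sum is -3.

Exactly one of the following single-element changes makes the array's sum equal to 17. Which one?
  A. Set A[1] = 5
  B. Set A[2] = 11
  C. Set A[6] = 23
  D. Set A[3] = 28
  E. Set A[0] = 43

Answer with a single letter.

Option A: A[1] 24->5, delta=-19, new_sum=-3+(-19)=-22
Option B: A[2] 13->11, delta=-2, new_sum=-3+(-2)=-5
Option C: A[6] -11->23, delta=34, new_sum=-3+(34)=31
Option D: A[3] 8->28, delta=20, new_sum=-3+(20)=17 <-- matches target
Option E: A[0] -8->43, delta=51, new_sum=-3+(51)=48

Answer: D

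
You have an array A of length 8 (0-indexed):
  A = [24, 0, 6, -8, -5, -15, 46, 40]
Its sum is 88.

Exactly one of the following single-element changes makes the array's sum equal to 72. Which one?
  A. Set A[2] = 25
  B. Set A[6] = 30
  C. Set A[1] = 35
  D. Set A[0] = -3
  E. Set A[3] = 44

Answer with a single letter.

Answer: B

Derivation:
Option A: A[2] 6->25, delta=19, new_sum=88+(19)=107
Option B: A[6] 46->30, delta=-16, new_sum=88+(-16)=72 <-- matches target
Option C: A[1] 0->35, delta=35, new_sum=88+(35)=123
Option D: A[0] 24->-3, delta=-27, new_sum=88+(-27)=61
Option E: A[3] -8->44, delta=52, new_sum=88+(52)=140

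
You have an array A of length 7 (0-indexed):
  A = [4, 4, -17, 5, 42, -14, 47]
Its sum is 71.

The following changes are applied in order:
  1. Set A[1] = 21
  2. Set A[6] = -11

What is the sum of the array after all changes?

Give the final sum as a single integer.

Answer: 30

Derivation:
Initial sum: 71
Change 1: A[1] 4 -> 21, delta = 17, sum = 88
Change 2: A[6] 47 -> -11, delta = -58, sum = 30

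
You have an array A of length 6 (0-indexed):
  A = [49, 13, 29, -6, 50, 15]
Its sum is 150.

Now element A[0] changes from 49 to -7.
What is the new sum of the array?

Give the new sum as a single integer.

Old value at index 0: 49
New value at index 0: -7
Delta = -7 - 49 = -56
New sum = old_sum + delta = 150 + (-56) = 94

Answer: 94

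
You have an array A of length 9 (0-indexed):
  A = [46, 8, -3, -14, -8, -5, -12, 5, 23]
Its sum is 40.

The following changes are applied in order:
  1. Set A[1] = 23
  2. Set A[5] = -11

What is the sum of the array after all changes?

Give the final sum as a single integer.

Answer: 49

Derivation:
Initial sum: 40
Change 1: A[1] 8 -> 23, delta = 15, sum = 55
Change 2: A[5] -5 -> -11, delta = -6, sum = 49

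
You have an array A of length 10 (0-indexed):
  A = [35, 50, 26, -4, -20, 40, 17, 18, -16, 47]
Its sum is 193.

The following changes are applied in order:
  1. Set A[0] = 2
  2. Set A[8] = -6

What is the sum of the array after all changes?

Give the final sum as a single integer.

Initial sum: 193
Change 1: A[0] 35 -> 2, delta = -33, sum = 160
Change 2: A[8] -16 -> -6, delta = 10, sum = 170

Answer: 170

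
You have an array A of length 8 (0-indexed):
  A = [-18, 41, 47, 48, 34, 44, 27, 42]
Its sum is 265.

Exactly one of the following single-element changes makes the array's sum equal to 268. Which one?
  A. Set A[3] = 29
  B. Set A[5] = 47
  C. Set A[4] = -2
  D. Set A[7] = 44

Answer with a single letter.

Option A: A[3] 48->29, delta=-19, new_sum=265+(-19)=246
Option B: A[5] 44->47, delta=3, new_sum=265+(3)=268 <-- matches target
Option C: A[4] 34->-2, delta=-36, new_sum=265+(-36)=229
Option D: A[7] 42->44, delta=2, new_sum=265+(2)=267

Answer: B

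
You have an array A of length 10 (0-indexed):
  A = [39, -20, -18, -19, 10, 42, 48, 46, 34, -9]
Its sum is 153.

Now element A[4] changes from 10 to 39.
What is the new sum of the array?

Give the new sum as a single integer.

Old value at index 4: 10
New value at index 4: 39
Delta = 39 - 10 = 29
New sum = old_sum + delta = 153 + (29) = 182

Answer: 182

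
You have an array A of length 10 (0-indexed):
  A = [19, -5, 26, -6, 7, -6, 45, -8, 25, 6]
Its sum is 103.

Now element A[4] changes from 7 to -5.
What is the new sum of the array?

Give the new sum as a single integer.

Answer: 91

Derivation:
Old value at index 4: 7
New value at index 4: -5
Delta = -5 - 7 = -12
New sum = old_sum + delta = 103 + (-12) = 91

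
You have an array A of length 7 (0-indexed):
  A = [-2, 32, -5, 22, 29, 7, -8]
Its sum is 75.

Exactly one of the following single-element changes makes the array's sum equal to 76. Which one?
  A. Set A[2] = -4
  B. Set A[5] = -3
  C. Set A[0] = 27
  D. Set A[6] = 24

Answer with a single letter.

Option A: A[2] -5->-4, delta=1, new_sum=75+(1)=76 <-- matches target
Option B: A[5] 7->-3, delta=-10, new_sum=75+(-10)=65
Option C: A[0] -2->27, delta=29, new_sum=75+(29)=104
Option D: A[6] -8->24, delta=32, new_sum=75+(32)=107

Answer: A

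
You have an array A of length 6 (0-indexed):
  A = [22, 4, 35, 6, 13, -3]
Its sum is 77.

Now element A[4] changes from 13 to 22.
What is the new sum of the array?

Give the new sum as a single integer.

Answer: 86

Derivation:
Old value at index 4: 13
New value at index 4: 22
Delta = 22 - 13 = 9
New sum = old_sum + delta = 77 + (9) = 86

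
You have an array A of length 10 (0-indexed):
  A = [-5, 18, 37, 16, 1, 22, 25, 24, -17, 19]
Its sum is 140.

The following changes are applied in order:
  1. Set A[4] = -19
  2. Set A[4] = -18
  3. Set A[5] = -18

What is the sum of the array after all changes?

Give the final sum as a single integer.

Answer: 81

Derivation:
Initial sum: 140
Change 1: A[4] 1 -> -19, delta = -20, sum = 120
Change 2: A[4] -19 -> -18, delta = 1, sum = 121
Change 3: A[5] 22 -> -18, delta = -40, sum = 81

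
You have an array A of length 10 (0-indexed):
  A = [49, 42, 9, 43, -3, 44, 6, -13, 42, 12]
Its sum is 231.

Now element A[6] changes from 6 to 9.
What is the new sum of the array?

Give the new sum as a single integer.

Old value at index 6: 6
New value at index 6: 9
Delta = 9 - 6 = 3
New sum = old_sum + delta = 231 + (3) = 234

Answer: 234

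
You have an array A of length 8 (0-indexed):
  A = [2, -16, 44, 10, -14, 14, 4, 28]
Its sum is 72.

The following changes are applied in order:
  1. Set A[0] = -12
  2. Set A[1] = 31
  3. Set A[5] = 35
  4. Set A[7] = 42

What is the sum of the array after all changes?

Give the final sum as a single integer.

Answer: 140

Derivation:
Initial sum: 72
Change 1: A[0] 2 -> -12, delta = -14, sum = 58
Change 2: A[1] -16 -> 31, delta = 47, sum = 105
Change 3: A[5] 14 -> 35, delta = 21, sum = 126
Change 4: A[7] 28 -> 42, delta = 14, sum = 140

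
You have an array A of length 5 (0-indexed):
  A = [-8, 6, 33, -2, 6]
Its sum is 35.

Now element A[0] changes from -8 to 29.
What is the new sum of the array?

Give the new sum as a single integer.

Old value at index 0: -8
New value at index 0: 29
Delta = 29 - -8 = 37
New sum = old_sum + delta = 35 + (37) = 72

Answer: 72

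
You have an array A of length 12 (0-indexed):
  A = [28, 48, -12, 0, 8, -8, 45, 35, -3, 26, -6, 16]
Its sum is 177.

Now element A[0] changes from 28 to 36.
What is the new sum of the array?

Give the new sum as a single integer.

Old value at index 0: 28
New value at index 0: 36
Delta = 36 - 28 = 8
New sum = old_sum + delta = 177 + (8) = 185

Answer: 185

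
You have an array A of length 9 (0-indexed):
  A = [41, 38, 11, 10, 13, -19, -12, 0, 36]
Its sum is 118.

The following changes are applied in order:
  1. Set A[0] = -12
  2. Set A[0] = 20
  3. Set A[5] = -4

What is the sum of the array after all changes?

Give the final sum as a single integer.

Answer: 112

Derivation:
Initial sum: 118
Change 1: A[0] 41 -> -12, delta = -53, sum = 65
Change 2: A[0] -12 -> 20, delta = 32, sum = 97
Change 3: A[5] -19 -> -4, delta = 15, sum = 112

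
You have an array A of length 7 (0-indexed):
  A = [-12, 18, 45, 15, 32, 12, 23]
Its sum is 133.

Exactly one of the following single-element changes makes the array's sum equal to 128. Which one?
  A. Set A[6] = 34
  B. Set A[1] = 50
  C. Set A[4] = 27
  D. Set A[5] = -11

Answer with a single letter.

Option A: A[6] 23->34, delta=11, new_sum=133+(11)=144
Option B: A[1] 18->50, delta=32, new_sum=133+(32)=165
Option C: A[4] 32->27, delta=-5, new_sum=133+(-5)=128 <-- matches target
Option D: A[5] 12->-11, delta=-23, new_sum=133+(-23)=110

Answer: C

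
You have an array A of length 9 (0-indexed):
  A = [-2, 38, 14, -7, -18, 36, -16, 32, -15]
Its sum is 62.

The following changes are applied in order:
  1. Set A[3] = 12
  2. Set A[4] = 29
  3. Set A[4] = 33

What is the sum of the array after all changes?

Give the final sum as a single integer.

Answer: 132

Derivation:
Initial sum: 62
Change 1: A[3] -7 -> 12, delta = 19, sum = 81
Change 2: A[4] -18 -> 29, delta = 47, sum = 128
Change 3: A[4] 29 -> 33, delta = 4, sum = 132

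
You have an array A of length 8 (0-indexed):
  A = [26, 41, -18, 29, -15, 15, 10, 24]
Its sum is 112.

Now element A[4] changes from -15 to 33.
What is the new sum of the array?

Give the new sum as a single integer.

Answer: 160

Derivation:
Old value at index 4: -15
New value at index 4: 33
Delta = 33 - -15 = 48
New sum = old_sum + delta = 112 + (48) = 160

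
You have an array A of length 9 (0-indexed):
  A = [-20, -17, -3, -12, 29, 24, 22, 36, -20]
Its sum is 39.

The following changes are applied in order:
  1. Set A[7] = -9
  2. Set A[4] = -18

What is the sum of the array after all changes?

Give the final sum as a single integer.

Initial sum: 39
Change 1: A[7] 36 -> -9, delta = -45, sum = -6
Change 2: A[4] 29 -> -18, delta = -47, sum = -53

Answer: -53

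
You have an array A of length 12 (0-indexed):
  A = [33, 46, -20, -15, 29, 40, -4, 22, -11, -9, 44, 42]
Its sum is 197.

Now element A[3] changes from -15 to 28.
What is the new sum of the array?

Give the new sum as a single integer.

Answer: 240

Derivation:
Old value at index 3: -15
New value at index 3: 28
Delta = 28 - -15 = 43
New sum = old_sum + delta = 197 + (43) = 240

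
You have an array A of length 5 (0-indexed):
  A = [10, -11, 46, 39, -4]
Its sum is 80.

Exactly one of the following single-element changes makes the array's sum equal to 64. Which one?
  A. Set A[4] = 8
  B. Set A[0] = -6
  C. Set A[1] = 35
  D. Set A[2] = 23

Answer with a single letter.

Option A: A[4] -4->8, delta=12, new_sum=80+(12)=92
Option B: A[0] 10->-6, delta=-16, new_sum=80+(-16)=64 <-- matches target
Option C: A[1] -11->35, delta=46, new_sum=80+(46)=126
Option D: A[2] 46->23, delta=-23, new_sum=80+(-23)=57

Answer: B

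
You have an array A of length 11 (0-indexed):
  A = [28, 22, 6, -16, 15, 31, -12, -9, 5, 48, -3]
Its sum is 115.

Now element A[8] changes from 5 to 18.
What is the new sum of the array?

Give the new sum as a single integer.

Answer: 128

Derivation:
Old value at index 8: 5
New value at index 8: 18
Delta = 18 - 5 = 13
New sum = old_sum + delta = 115 + (13) = 128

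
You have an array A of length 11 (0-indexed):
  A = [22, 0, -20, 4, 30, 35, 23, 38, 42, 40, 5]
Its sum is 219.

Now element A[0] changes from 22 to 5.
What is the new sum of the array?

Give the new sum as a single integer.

Old value at index 0: 22
New value at index 0: 5
Delta = 5 - 22 = -17
New sum = old_sum + delta = 219 + (-17) = 202

Answer: 202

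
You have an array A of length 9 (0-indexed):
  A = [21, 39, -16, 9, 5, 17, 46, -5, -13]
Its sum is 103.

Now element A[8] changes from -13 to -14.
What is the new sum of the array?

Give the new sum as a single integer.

Old value at index 8: -13
New value at index 8: -14
Delta = -14 - -13 = -1
New sum = old_sum + delta = 103 + (-1) = 102

Answer: 102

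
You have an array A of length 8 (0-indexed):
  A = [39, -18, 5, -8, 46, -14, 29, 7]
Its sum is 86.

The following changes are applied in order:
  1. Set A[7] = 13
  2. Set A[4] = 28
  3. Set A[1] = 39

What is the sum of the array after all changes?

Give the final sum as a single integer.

Answer: 131

Derivation:
Initial sum: 86
Change 1: A[7] 7 -> 13, delta = 6, sum = 92
Change 2: A[4] 46 -> 28, delta = -18, sum = 74
Change 3: A[1] -18 -> 39, delta = 57, sum = 131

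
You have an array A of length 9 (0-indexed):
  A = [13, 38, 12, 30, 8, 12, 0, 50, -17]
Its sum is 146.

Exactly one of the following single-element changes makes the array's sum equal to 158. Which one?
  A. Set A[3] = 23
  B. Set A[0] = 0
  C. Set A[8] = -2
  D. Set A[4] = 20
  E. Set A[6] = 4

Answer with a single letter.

Answer: D

Derivation:
Option A: A[3] 30->23, delta=-7, new_sum=146+(-7)=139
Option B: A[0] 13->0, delta=-13, new_sum=146+(-13)=133
Option C: A[8] -17->-2, delta=15, new_sum=146+(15)=161
Option D: A[4] 8->20, delta=12, new_sum=146+(12)=158 <-- matches target
Option E: A[6] 0->4, delta=4, new_sum=146+(4)=150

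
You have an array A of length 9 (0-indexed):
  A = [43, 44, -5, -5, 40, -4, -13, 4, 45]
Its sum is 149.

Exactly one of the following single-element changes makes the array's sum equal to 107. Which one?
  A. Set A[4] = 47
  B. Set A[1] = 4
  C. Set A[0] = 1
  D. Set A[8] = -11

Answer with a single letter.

Answer: C

Derivation:
Option A: A[4] 40->47, delta=7, new_sum=149+(7)=156
Option B: A[1] 44->4, delta=-40, new_sum=149+(-40)=109
Option C: A[0] 43->1, delta=-42, new_sum=149+(-42)=107 <-- matches target
Option D: A[8] 45->-11, delta=-56, new_sum=149+(-56)=93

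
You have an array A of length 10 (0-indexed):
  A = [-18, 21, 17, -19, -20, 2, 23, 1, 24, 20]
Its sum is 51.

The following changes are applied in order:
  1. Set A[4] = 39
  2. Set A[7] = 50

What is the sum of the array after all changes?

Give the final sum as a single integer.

Initial sum: 51
Change 1: A[4] -20 -> 39, delta = 59, sum = 110
Change 2: A[7] 1 -> 50, delta = 49, sum = 159

Answer: 159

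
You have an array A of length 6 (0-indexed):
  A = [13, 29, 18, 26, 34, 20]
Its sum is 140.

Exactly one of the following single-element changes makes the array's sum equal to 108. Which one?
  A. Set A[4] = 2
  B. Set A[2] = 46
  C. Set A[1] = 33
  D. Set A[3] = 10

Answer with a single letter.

Answer: A

Derivation:
Option A: A[4] 34->2, delta=-32, new_sum=140+(-32)=108 <-- matches target
Option B: A[2] 18->46, delta=28, new_sum=140+(28)=168
Option C: A[1] 29->33, delta=4, new_sum=140+(4)=144
Option D: A[3] 26->10, delta=-16, new_sum=140+(-16)=124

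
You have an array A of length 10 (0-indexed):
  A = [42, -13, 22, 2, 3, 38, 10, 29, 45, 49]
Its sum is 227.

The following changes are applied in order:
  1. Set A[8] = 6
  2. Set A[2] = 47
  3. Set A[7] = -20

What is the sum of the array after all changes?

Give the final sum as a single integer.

Initial sum: 227
Change 1: A[8] 45 -> 6, delta = -39, sum = 188
Change 2: A[2] 22 -> 47, delta = 25, sum = 213
Change 3: A[7] 29 -> -20, delta = -49, sum = 164

Answer: 164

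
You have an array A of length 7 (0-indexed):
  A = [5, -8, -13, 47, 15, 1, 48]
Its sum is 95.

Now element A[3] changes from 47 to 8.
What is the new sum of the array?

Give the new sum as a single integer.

Answer: 56

Derivation:
Old value at index 3: 47
New value at index 3: 8
Delta = 8 - 47 = -39
New sum = old_sum + delta = 95 + (-39) = 56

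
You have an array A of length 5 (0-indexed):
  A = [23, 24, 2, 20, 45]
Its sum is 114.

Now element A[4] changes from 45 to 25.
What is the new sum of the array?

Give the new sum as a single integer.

Old value at index 4: 45
New value at index 4: 25
Delta = 25 - 45 = -20
New sum = old_sum + delta = 114 + (-20) = 94

Answer: 94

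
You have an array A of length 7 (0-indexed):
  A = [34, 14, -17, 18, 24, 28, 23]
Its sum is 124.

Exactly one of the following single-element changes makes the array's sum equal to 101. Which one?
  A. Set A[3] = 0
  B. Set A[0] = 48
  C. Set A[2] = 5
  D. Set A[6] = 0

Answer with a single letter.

Option A: A[3] 18->0, delta=-18, new_sum=124+(-18)=106
Option B: A[0] 34->48, delta=14, new_sum=124+(14)=138
Option C: A[2] -17->5, delta=22, new_sum=124+(22)=146
Option D: A[6] 23->0, delta=-23, new_sum=124+(-23)=101 <-- matches target

Answer: D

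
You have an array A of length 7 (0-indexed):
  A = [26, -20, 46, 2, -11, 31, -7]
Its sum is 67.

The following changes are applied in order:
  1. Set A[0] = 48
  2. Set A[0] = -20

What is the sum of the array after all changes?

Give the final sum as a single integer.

Answer: 21

Derivation:
Initial sum: 67
Change 1: A[0] 26 -> 48, delta = 22, sum = 89
Change 2: A[0] 48 -> -20, delta = -68, sum = 21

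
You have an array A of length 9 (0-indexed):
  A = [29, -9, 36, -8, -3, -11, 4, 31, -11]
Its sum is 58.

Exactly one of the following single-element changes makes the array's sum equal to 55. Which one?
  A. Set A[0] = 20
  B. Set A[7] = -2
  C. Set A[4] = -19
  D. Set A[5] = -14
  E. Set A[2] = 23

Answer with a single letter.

Option A: A[0] 29->20, delta=-9, new_sum=58+(-9)=49
Option B: A[7] 31->-2, delta=-33, new_sum=58+(-33)=25
Option C: A[4] -3->-19, delta=-16, new_sum=58+(-16)=42
Option D: A[5] -11->-14, delta=-3, new_sum=58+(-3)=55 <-- matches target
Option E: A[2] 36->23, delta=-13, new_sum=58+(-13)=45

Answer: D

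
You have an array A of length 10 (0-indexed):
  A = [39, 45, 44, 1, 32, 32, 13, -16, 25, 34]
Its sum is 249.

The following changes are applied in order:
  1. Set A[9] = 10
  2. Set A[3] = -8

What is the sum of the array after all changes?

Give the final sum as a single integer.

Initial sum: 249
Change 1: A[9] 34 -> 10, delta = -24, sum = 225
Change 2: A[3] 1 -> -8, delta = -9, sum = 216

Answer: 216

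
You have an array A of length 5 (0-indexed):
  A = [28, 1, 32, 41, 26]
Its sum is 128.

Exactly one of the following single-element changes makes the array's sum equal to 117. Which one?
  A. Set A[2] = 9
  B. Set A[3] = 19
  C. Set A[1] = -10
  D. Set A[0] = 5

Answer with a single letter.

Answer: C

Derivation:
Option A: A[2] 32->9, delta=-23, new_sum=128+(-23)=105
Option B: A[3] 41->19, delta=-22, new_sum=128+(-22)=106
Option C: A[1] 1->-10, delta=-11, new_sum=128+(-11)=117 <-- matches target
Option D: A[0] 28->5, delta=-23, new_sum=128+(-23)=105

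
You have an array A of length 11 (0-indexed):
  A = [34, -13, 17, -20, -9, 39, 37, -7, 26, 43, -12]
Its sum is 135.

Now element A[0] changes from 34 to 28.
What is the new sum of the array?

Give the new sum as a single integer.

Old value at index 0: 34
New value at index 0: 28
Delta = 28 - 34 = -6
New sum = old_sum + delta = 135 + (-6) = 129

Answer: 129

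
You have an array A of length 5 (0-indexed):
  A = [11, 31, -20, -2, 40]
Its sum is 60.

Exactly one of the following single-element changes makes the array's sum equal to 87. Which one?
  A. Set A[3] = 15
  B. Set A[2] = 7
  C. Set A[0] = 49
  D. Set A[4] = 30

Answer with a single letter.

Answer: B

Derivation:
Option A: A[3] -2->15, delta=17, new_sum=60+(17)=77
Option B: A[2] -20->7, delta=27, new_sum=60+(27)=87 <-- matches target
Option C: A[0] 11->49, delta=38, new_sum=60+(38)=98
Option D: A[4] 40->30, delta=-10, new_sum=60+(-10)=50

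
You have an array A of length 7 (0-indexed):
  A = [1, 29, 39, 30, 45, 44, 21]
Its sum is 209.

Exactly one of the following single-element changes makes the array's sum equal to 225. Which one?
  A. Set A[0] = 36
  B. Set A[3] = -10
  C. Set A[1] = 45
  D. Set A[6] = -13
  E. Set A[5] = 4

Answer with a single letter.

Answer: C

Derivation:
Option A: A[0] 1->36, delta=35, new_sum=209+(35)=244
Option B: A[3] 30->-10, delta=-40, new_sum=209+(-40)=169
Option C: A[1] 29->45, delta=16, new_sum=209+(16)=225 <-- matches target
Option D: A[6] 21->-13, delta=-34, new_sum=209+(-34)=175
Option E: A[5] 44->4, delta=-40, new_sum=209+(-40)=169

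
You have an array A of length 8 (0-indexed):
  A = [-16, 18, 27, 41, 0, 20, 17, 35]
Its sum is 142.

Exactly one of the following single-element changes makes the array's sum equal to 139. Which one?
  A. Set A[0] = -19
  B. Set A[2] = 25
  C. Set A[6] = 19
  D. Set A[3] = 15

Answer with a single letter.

Option A: A[0] -16->-19, delta=-3, new_sum=142+(-3)=139 <-- matches target
Option B: A[2] 27->25, delta=-2, new_sum=142+(-2)=140
Option C: A[6] 17->19, delta=2, new_sum=142+(2)=144
Option D: A[3] 41->15, delta=-26, new_sum=142+(-26)=116

Answer: A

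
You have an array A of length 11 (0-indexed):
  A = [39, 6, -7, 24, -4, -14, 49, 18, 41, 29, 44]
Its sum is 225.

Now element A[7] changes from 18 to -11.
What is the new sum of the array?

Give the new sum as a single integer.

Answer: 196

Derivation:
Old value at index 7: 18
New value at index 7: -11
Delta = -11 - 18 = -29
New sum = old_sum + delta = 225 + (-29) = 196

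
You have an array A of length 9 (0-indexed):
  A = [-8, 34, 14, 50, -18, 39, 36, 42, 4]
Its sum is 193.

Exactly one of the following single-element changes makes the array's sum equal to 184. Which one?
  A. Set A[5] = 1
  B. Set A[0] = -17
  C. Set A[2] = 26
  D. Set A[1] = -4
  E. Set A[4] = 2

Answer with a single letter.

Option A: A[5] 39->1, delta=-38, new_sum=193+(-38)=155
Option B: A[0] -8->-17, delta=-9, new_sum=193+(-9)=184 <-- matches target
Option C: A[2] 14->26, delta=12, new_sum=193+(12)=205
Option D: A[1] 34->-4, delta=-38, new_sum=193+(-38)=155
Option E: A[4] -18->2, delta=20, new_sum=193+(20)=213

Answer: B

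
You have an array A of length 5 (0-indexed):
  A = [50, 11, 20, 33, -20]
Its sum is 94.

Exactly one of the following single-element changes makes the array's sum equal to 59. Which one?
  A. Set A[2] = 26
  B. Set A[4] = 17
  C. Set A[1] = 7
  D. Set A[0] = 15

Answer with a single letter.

Option A: A[2] 20->26, delta=6, new_sum=94+(6)=100
Option B: A[4] -20->17, delta=37, new_sum=94+(37)=131
Option C: A[1] 11->7, delta=-4, new_sum=94+(-4)=90
Option D: A[0] 50->15, delta=-35, new_sum=94+(-35)=59 <-- matches target

Answer: D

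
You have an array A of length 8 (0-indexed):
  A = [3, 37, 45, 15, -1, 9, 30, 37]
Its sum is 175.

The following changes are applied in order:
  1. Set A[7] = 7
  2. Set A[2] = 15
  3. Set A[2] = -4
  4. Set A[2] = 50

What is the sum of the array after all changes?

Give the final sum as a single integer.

Initial sum: 175
Change 1: A[7] 37 -> 7, delta = -30, sum = 145
Change 2: A[2] 45 -> 15, delta = -30, sum = 115
Change 3: A[2] 15 -> -4, delta = -19, sum = 96
Change 4: A[2] -4 -> 50, delta = 54, sum = 150

Answer: 150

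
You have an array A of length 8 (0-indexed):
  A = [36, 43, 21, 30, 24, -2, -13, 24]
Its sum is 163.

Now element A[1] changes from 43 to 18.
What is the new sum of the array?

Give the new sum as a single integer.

Answer: 138

Derivation:
Old value at index 1: 43
New value at index 1: 18
Delta = 18 - 43 = -25
New sum = old_sum + delta = 163 + (-25) = 138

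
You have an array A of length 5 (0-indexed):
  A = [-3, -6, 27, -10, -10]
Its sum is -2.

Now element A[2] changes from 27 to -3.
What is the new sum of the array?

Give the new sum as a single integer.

Old value at index 2: 27
New value at index 2: -3
Delta = -3 - 27 = -30
New sum = old_sum + delta = -2 + (-30) = -32

Answer: -32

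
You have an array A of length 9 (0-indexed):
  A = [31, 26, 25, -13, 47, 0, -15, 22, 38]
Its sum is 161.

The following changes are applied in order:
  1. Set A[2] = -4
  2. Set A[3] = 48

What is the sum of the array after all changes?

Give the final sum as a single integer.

Answer: 193

Derivation:
Initial sum: 161
Change 1: A[2] 25 -> -4, delta = -29, sum = 132
Change 2: A[3] -13 -> 48, delta = 61, sum = 193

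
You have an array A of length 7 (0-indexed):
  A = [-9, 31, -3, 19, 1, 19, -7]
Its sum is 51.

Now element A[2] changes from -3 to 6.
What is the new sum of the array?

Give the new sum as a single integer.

Old value at index 2: -3
New value at index 2: 6
Delta = 6 - -3 = 9
New sum = old_sum + delta = 51 + (9) = 60

Answer: 60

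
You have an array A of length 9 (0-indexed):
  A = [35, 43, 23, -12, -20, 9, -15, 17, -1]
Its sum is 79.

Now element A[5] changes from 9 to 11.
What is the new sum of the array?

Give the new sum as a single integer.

Old value at index 5: 9
New value at index 5: 11
Delta = 11 - 9 = 2
New sum = old_sum + delta = 79 + (2) = 81

Answer: 81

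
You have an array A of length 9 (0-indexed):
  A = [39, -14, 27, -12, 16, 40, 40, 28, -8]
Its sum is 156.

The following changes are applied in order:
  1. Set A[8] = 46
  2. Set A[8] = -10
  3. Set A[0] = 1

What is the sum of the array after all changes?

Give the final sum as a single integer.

Initial sum: 156
Change 1: A[8] -8 -> 46, delta = 54, sum = 210
Change 2: A[8] 46 -> -10, delta = -56, sum = 154
Change 3: A[0] 39 -> 1, delta = -38, sum = 116

Answer: 116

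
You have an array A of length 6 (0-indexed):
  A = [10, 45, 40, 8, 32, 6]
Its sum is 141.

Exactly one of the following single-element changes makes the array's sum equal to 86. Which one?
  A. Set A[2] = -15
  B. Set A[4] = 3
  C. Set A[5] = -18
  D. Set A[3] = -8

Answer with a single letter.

Answer: A

Derivation:
Option A: A[2] 40->-15, delta=-55, new_sum=141+(-55)=86 <-- matches target
Option B: A[4] 32->3, delta=-29, new_sum=141+(-29)=112
Option C: A[5] 6->-18, delta=-24, new_sum=141+(-24)=117
Option D: A[3] 8->-8, delta=-16, new_sum=141+(-16)=125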